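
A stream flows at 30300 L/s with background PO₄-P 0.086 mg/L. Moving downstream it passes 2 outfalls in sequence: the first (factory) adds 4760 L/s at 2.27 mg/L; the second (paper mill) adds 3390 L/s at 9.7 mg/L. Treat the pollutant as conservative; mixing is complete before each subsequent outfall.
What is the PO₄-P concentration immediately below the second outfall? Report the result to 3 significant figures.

Below outfall 1: Q → 35060 L/s, C = (30300·0.08600 + 4760·2.270)/35060 = 0.3825 mg/L.
Below outfall 2: Q → 38450 L/s, C = (35060·0.3825 + 3390·9.700)/38450 = 1.204 mg/L.

1.20 mg/L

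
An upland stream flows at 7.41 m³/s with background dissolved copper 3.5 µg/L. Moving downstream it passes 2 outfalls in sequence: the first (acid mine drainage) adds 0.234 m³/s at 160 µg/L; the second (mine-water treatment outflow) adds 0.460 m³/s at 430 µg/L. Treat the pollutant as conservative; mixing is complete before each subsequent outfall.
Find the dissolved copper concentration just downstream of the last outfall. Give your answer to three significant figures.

32.2 µg/L

Below outfall 1: Q → 7.644 m³/s, C = (7.410·3.500 + 0.2340·160.0)/7.644 = 8.291 µg/L.
Below outfall 2: Q → 8.104 m³/s, C = (7.644·8.291 + 0.4600·430.0)/8.104 = 32.23 µg/L.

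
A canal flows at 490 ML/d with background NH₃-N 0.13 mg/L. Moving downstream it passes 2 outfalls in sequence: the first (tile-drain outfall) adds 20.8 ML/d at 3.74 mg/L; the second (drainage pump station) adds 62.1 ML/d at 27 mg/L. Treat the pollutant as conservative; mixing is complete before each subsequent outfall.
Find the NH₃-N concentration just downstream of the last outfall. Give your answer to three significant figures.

3.17 mg/L

Outfall 1: combined Q = 510.8 ML/d; C = (490.0·0.1300 + 20.80·3.740)/510.8 = 0.2770 mg/L.
Outfall 2: combined Q = 572.9 ML/d; C = (510.8·0.2770 + 62.10·27.00)/572.9 = 3.174 mg/L.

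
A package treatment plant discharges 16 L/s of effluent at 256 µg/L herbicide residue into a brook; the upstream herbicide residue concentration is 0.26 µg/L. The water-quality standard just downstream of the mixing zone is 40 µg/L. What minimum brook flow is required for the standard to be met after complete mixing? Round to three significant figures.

Set C_mix = 40: (Q·0.2600 + 16.00·256.0) / (Q + 16.00) = 40
→ Q = 16.00·(256.0 − 40)/(40 − 0.2600) = 86.97 L/s.

87.0 L/s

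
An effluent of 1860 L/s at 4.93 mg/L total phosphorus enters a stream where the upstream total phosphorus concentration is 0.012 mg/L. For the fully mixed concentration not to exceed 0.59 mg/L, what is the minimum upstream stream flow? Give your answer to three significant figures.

14000 L/s

Set C_mix = 0.59: (Q·0.01200 + 1860·4.930) / (Q + 1860) = 0.59
→ Q = 1860·(4.930 − 0.59)/(0.59 − 0.01200) = 13970 L/s.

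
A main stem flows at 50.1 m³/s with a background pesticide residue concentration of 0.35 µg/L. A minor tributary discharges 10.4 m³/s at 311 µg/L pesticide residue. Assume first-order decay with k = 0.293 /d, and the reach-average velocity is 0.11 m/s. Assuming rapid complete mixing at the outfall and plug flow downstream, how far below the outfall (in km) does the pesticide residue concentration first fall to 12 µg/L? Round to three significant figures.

Conservation of mass: C = (50.10·0.3500 + 10.40·311.0) / 60.50 = 3252/60.50 = 53.75 µg/L.
Set 53.75·exp(−k·t) = 12 → t = ln(53.75/12)/k = 442200 s = 122.8 h.
Distance = v·t = 0.11·442200 = 48640 m = 48.64 km.

48.6 km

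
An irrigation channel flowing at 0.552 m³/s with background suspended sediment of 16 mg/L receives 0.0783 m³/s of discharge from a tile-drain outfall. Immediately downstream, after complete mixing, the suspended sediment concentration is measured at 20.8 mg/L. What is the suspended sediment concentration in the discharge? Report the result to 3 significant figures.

54.6 mg/L

Mass balance: 0.5520·16.00 + 0.07830·Cₑ = 0.6303·20.80
→ Cₑ = (0.6303·20.80 − 0.5520·16.00) / 0.07830 = 54.64 mg/L.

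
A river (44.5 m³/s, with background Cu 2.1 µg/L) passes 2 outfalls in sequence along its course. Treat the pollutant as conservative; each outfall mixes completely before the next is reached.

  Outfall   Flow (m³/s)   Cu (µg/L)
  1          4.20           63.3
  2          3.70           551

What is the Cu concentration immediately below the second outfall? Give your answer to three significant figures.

Outfall 1: combined Q = 48.70 m³/s; C = (44.50·2.100 + 4.200·63.30)/48.70 = 7.378 µg/L.
Outfall 2: combined Q = 52.40 m³/s; C = (48.70·7.378 + 3.700·551.0)/52.40 = 45.76 µg/L.

45.8 µg/L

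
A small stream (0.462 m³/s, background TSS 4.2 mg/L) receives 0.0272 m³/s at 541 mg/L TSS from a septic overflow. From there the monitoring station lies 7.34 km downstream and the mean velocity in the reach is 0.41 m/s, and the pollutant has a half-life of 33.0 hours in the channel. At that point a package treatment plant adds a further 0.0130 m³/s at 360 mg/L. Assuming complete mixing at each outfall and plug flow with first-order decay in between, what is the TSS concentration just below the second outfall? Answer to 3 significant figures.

Mixed concentration C = ΣQC/ΣQ = (0.4620·4.200 + 0.02720·541.0) / 0.4892 = 16.66/0.4892 = 34.05 mg/L; combined flow 0.4892 m³/s.
Travel time t = 7.34·1000 / 0.41 = 17900 s = 4.973 h.
Half-life 33.0 h → k = ln 2 / 33.0 = 0.02100 h⁻¹ = 0.5041 d⁻¹.
First-order decay: C = 34.05·exp(−k·t) = 34.05·0.9008 = 30.67 mg/L.
At the second outfall, C = (0.4892·30.67 + 0.01300·360.0) / (0.4892 + 0.01300) = 39.19 mg/L.

39.2 mg/L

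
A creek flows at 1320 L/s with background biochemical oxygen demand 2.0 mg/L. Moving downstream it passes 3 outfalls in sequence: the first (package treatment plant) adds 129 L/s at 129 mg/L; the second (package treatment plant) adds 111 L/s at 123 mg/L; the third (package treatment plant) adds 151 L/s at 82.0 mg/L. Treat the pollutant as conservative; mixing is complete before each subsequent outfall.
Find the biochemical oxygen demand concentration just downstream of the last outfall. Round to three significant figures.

After outfall 1: Q = 1320 + 129.0 = 1449 L/s; C = (1320·2.000 + 129.0·129.0)/1449 = 13.31 mg/L.
After outfall 2: Q = 1449 + 111.0 = 1560 L/s; C = (1449·13.31 + 111.0·123.0)/1560 = 21.11 mg/L.
After outfall 3: Q = 1560 + 151.0 = 1711 L/s; C = (1560·21.11 + 151.0·82.00)/1711 = 26.49 mg/L.

26.5 mg/L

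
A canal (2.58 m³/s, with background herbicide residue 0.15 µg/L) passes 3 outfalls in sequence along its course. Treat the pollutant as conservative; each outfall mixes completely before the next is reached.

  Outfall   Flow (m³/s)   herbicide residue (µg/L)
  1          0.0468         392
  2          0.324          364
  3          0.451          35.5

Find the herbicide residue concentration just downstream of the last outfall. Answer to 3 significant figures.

Outfall 1: combined Q = 2.627 m³/s; C = (2.580·0.1500 + 0.04680·392.0)/2.627 = 7.131 µg/L.
Outfall 2: combined Q = 2.951 m³/s; C = (2.627·7.131 + 0.3240·364.0)/2.951 = 46.32 µg/L.
Outfall 3: combined Q = 3.402 m³/s; C = (2.951·46.32 + 0.4510·35.50)/3.402 = 44.88 µg/L.

44.9 µg/L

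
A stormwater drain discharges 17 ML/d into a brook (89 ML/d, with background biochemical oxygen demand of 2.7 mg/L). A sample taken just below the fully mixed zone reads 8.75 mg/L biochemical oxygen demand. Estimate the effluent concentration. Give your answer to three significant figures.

Mass balance: 89.00·2.700 + 17.00·Cₑ = 106.0·8.750
→ Cₑ = (106.0·8.750 − 89.00·2.700) / 17.00 = 40.42 mg/L.

40.4 mg/L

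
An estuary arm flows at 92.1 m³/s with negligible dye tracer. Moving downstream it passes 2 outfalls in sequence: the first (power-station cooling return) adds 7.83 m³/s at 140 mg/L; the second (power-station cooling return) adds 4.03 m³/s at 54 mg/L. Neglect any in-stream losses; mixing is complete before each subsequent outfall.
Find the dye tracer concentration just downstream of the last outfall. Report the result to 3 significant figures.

12.6 mg/L

After outfall 1: Q = 92.10 + 7.830 = 99.93 m³/s; C = (92.10·0 + 7.830·140.0)/99.93 = 10.97 mg/L.
After outfall 2: Q = 99.93 + 4.030 = 104.0 m³/s; C = (99.93·10.97 + 4.030·54.00)/104.0 = 12.64 mg/L.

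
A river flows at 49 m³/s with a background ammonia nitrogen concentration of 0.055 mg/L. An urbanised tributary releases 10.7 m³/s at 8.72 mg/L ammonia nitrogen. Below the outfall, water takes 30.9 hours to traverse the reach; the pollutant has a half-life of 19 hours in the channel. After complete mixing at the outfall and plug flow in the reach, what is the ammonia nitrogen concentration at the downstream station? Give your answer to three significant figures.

0.521 mg/L

Flow-weighted average: C = (49.00·0.05500 + 10.70·8.720) / 59.70 = 96.00/59.70 = 1.608 mg/L.
Half-life 19 h → k = ln 2 / 19 = 0.03648 h⁻¹ = 0.8756 d⁻¹.
First-order decay: C = 1.608·exp(−k·t) = 1.608·0.3239 = 0.5209 mg/L.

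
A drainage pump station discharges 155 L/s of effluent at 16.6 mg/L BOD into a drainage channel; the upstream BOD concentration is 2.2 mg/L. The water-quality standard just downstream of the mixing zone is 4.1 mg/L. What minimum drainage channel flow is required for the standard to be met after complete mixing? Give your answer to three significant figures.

1020 L/s

Set C_mix = 4.1: (Q·2.200 + 155.0·16.60) / (Q + 155.0) = 4.1
→ Q = 155.0·(16.60 − 4.1)/(4.1 − 2.200) = 1020 L/s.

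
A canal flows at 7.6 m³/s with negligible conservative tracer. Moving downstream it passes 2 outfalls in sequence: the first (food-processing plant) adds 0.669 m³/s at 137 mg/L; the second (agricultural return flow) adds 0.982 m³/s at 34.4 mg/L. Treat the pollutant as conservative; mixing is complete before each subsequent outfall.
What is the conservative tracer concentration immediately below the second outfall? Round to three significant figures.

Below outfall 1: Q → 8.269 m³/s, C = (7.600·0 + 0.6690·137.0)/8.269 = 11.08 mg/L.
Below outfall 2: Q → 9.251 m³/s, C = (8.269·11.08 + 0.9820·34.40)/9.251 = 13.56 mg/L.

13.6 mg/L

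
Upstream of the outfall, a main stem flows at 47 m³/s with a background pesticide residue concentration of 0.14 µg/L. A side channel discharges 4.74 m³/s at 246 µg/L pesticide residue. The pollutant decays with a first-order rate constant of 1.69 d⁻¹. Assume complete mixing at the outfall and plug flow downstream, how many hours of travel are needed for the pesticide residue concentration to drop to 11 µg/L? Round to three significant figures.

Mixed concentration C = ΣQC/ΣQ = (47.00·0.1400 + 4.740·246.0) / 51.74 = 1173/51.74 = 22.66 µg/L.
22.66·exp(−k·t) = 11 → t = ln(22.66/11)/k = 36960 s = 10.27 h.

10.3 h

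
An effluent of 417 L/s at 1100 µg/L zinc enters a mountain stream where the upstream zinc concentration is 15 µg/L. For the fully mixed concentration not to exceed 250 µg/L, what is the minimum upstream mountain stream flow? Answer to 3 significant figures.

1510 L/s

Set C_mix = 250: (Q·15.00 + 417.0·1100) / (Q + 417.0) = 250
→ Q = 417.0·(1100 − 250)/(250 − 15.00) = 1508 L/s.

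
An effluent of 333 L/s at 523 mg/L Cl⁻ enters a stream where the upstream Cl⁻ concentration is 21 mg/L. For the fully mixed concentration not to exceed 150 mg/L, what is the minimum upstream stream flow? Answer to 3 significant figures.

Set C_mix = 150: (Q·21.00 + 333.0·523.0) / (Q + 333.0) = 150
→ Q = 333.0·(523.0 − 150)/(150 − 21.00) = 962.9 L/s.

963 L/s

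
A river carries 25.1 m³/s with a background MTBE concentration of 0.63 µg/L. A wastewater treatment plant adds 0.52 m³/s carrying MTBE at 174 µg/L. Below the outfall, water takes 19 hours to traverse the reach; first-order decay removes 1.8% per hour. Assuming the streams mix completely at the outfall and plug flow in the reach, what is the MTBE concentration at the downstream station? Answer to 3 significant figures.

2.94 µg/L

Conservation of mass: C = (25.10·0.6300 + 0.5200·174.0) / 25.62 = 106.3/25.62 = 4.149 µg/L.
1.8%/h lost → k = −ln(1 − 0.018) = 0.01816 h⁻¹.
Applying C = C₀e^(−kt): 4.149 × 0.7081 = 2.938 µg/L.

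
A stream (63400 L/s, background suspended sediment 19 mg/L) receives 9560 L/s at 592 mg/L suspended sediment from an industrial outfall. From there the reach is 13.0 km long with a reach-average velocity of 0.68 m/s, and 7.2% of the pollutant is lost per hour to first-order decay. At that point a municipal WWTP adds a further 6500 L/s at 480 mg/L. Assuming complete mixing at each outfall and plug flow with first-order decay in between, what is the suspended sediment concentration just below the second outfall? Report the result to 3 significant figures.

Conservation of mass: C = (63400·19.00 + 9560·592.0) / 72960 = 6864000/72960 = 94.08 mg/L; combined flow 72960 L/s.
Travel time t = 13.0·1000 / 0.68 = 19120 s = 5.310 h.
7.2%/h lost → k = −ln(1 − 0.072) = 0.07472 h⁻¹.
First-order decay: C = 94.08·exp(−k·t) = 94.08·0.6725 = 63.27 mg/L.
At the second outfall, C = (72960·63.27 + 6500·480.0) / (72960 + 6500) = 97.36 mg/L.

97.4 mg/L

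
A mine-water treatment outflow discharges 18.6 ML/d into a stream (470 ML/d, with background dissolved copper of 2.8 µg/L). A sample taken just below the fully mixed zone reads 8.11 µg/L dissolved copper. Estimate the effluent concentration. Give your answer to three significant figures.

Mass balance: 470.0·2.800 + 18.60·Cₑ = 488.6·8.110
→ Cₑ = (488.6·8.110 − 470.0·2.800) / 18.60 = 142.3 µg/L.

142 µg/L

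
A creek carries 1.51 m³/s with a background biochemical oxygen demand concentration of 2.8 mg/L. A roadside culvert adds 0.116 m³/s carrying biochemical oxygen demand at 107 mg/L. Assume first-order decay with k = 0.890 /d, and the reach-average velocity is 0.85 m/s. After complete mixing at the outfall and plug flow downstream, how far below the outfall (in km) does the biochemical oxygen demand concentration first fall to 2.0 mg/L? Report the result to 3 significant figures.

135 km

Flow-weighted average: C = (1.510·2.800 + 0.1160·107.0) / 1.626 = 16.64/1.626 = 10.23 mg/L.
Set 10.23·exp(−k·t) = 2.0 → t = ln(10.23/2.0)/k = 158500 s = 44.02 h.
Distance = v·t = 0.85·158500 = 134700 m = 134.7 km.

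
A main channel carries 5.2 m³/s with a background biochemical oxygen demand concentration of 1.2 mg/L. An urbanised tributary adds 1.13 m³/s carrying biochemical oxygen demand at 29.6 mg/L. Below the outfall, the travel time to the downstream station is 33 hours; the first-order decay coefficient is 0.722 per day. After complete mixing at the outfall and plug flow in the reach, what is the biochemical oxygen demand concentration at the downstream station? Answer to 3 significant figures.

Mixed concentration C = ΣQC/ΣQ = (5.200·1.200 + 1.130·29.60) / 6.330 = 39.69/6.330 = 6.270 mg/L.
Applying C = C₀e^(−kt): 6.270 × 0.3706 = 2.323 mg/L.

2.32 mg/L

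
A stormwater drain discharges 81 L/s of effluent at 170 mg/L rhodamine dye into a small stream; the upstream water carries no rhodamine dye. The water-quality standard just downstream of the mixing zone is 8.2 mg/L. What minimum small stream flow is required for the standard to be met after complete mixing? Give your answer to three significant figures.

1600 L/s

Set C_mix = 8.2: (Q·0 + 81.00·170.0) / (Q + 81.00) = 8.2
→ Q = 81.00·(170.0 − 8.2)/(8.2 − 0) = 1598 L/s.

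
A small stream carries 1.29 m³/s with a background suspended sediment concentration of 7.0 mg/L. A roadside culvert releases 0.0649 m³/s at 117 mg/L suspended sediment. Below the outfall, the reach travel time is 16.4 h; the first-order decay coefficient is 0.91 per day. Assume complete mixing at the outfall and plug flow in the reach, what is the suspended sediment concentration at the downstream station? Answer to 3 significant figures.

6.59 mg/L

Conservation of mass: C = (1.290·7.000 + 0.06490·117.0) / 1.355 = 16.62/1.355 = 12.27 mg/L.
Decay over the reach: 12.27·exp(−kt) = 12.27·0.5370 = 6.588 mg/L.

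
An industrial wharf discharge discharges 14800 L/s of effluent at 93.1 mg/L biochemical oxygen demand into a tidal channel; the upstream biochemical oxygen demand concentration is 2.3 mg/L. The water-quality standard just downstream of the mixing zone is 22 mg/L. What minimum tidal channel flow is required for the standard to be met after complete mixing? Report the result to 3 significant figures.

53400 L/s

Set C_mix = 22: (Q·2.300 + 14800·93.10) / (Q + 14800) = 22
→ Q = 14800·(93.10 − 22)/(22 − 2.300) = 53420 L/s.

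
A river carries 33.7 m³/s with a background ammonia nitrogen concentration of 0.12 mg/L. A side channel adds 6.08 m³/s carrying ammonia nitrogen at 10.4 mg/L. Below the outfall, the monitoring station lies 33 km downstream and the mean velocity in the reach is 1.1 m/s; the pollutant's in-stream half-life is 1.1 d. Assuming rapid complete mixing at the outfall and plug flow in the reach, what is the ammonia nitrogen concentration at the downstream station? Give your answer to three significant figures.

Conservation of mass: C = (33.70·0.1200 + 6.080·10.40) / 39.78 = 67.28/39.78 = 1.691 mg/L.
Travel time t = 33·1000 / 1.1 = 30000 s = 8.333 h.
Half-life 1.1 d → k = ln 2 / 1.1 = 0.6301 d⁻¹.
First-order decay: C = 1.691·exp(−k·t) = 1.691·0.8035 = 1.359 mg/L.

1.36 mg/L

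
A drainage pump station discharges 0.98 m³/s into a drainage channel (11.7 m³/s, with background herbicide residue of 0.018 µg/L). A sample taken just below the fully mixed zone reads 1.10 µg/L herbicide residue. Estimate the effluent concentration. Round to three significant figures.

Mass balance: 11.70·0.01800 + 0.9800·Cₑ = 12.68·1.100
→ Cₑ = (12.68·1.100 − 11.70·0.01800) / 0.9800 = 14.02 µg/L.

14.0 µg/L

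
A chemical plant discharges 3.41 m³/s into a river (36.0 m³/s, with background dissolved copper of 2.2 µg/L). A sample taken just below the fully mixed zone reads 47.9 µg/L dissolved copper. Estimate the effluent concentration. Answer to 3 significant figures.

Mass balance: 36.00·2.200 + 3.410·Cₑ = 39.41·47.90
→ Cₑ = (39.41·47.90 − 36.00·2.200) / 3.410 = 530.4 µg/L.

530 µg/L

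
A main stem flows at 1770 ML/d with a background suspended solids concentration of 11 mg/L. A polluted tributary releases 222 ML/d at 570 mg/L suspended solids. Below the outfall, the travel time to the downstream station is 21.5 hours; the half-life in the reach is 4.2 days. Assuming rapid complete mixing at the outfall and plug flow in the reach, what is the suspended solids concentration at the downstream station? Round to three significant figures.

63.2 mg/L

After mixing, C = (1770·11.00 + 222.0·570.0) / 1992 = 146000/1992 = 73.30 mg/L.
Half-life 4.2 d → k = ln 2 / 4.2 = 0.1650 d⁻¹.
After decay, C = 73.30 × e^(−kt) = 73.30 × 0.8626 = 63.22 mg/L.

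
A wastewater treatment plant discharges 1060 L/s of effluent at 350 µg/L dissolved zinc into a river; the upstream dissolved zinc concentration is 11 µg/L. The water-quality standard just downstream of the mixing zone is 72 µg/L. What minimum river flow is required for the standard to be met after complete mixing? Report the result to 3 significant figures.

Set C_mix = 72: (Q·11.00 + 1060·350.0) / (Q + 1060) = 72
→ Q = 1060·(350.0 − 72)/(72 − 11.00) = 4831 L/s.

4830 L/s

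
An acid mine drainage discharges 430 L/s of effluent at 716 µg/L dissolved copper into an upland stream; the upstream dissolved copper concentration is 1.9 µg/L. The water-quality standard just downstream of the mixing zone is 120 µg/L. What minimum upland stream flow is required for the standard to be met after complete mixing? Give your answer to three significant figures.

2170 L/s

Set C_mix = 120: (Q·1.900 + 430.0·716.0) / (Q + 430.0) = 120
→ Q = 430.0·(716.0 − 120)/(120 − 1.900) = 2170 L/s.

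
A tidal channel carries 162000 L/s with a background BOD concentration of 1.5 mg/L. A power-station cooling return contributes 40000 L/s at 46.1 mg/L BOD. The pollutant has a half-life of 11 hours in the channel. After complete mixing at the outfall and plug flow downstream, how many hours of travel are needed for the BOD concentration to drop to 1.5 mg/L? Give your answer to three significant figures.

Conservation of mass: C = (162000·1.500 + 40000·46.10) / 202000 = 2087000/202000 = 10.33 mg/L.
Half-life 11 h → k = ln 2 / 11 = 0.06301 h⁻¹ = 1.512 d⁻¹.
10.33·exp(−k·t) = 1.5 → t = ln(10.33/1.5)/k = 110200 s = 30.62 h.

30.6 h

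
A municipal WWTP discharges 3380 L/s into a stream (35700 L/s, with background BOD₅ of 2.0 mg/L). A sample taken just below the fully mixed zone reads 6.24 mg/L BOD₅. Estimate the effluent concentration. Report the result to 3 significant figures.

51.0 mg/L

Mass balance: 35700·2.000 + 3380·Cₑ = 39080·6.240
→ Cₑ = (39080·6.240 − 35700·2.000) / 3380 = 51.02 mg/L.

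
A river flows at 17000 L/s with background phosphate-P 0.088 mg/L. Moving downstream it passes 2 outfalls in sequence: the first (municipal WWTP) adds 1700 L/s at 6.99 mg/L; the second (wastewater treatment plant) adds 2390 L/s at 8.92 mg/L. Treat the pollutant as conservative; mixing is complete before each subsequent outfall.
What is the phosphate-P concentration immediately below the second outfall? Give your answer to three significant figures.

After outfall 1: Q = 17000 + 1700 = 18700 L/s; C = (17000·0.08800 + 1700·6.990)/18700 = 0.7155 mg/L.
After outfall 2: Q = 18700 + 2390 = 21090 L/s; C = (18700·0.7155 + 2390·8.920)/21090 = 1.645 mg/L.

1.65 mg/L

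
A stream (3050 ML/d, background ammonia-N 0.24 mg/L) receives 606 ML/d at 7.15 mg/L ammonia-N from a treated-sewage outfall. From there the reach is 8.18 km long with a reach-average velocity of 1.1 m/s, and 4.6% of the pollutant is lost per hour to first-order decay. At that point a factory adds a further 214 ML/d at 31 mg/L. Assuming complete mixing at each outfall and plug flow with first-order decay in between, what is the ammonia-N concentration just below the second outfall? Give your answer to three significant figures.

2.90 mg/L

Mass balance: C = (3050·0.2400 + 606.0·7.150) / 3656 = 5065/3656 = 1.385 mg/L; combined flow 3656 ML/d.
Travel time t = 8.18·1000 / 1.1 = 7436 s = 2.066 h.
4.6%/h lost → k = −ln(1 − 0.046) = 0.04709 h⁻¹.
Applying C = C₀e^(−kt): 1.385 × 0.9073 = 1.257 mg/L.
Second outfall: C = (3656·1.257 + 214.0·31.00)/3870 = 2.902 mg/L.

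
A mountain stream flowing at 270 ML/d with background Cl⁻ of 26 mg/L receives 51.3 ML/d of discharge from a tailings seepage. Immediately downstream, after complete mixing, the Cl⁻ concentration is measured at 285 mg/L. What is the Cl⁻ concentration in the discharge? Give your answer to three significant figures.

1650 mg/L

Mass balance: 270.0·26.00 + 51.30·Cₑ = 321.3·285.0
→ Cₑ = (321.3·285.0 − 270.0·26.00) / 51.30 = 1648 mg/L.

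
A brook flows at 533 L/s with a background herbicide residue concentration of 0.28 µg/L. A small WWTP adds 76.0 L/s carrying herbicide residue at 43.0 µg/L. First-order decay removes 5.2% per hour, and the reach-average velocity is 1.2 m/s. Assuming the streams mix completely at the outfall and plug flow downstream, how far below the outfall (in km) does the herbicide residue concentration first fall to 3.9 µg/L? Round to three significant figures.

29.4 km

Mixed concentration C = ΣQC/ΣQ = (533.0·0.2800 + 76.00·43.00) / 609.0 = 3417/609.0 = 5.611 µg/L.
5.2%/h lost → k = −ln(1 − 0.052) = 0.05340 h⁻¹.
Set 5.611·exp(−k·t) = 3.9 → t = ln(5.611/3.9)/k = 24530 s = 6.813 h.
Distance = v·t = 1.2·24530 = 29430 m = 29.43 km.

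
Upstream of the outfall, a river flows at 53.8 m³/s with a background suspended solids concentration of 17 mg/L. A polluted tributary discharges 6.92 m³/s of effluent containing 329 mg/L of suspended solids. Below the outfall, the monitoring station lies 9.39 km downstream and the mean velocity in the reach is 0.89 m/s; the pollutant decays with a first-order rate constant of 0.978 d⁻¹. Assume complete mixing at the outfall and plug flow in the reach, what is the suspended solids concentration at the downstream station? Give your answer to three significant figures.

46.6 mg/L

Conservation of mass: C = (53.80·17.00 + 6.920·329.0) / 60.72 = 3191/60.72 = 52.56 mg/L.
Travel time t = 9.39·1000 / 0.89 = 10550 s = 2.931 h.
Decay over the reach: 52.56·exp(−kt) = 52.56·0.8874 = 46.64 mg/L.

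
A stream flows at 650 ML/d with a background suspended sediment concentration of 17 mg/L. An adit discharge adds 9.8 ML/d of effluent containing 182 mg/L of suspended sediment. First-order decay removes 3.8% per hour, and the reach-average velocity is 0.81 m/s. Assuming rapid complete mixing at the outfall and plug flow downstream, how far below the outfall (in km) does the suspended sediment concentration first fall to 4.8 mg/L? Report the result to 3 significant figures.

105 km

Mass balance: C = (650.0·17.00 + 9.800·182.0) / 659.8 = 12830/659.8 = 19.45 mg/L.
3.8%/h lost → k = −ln(1 − 0.038) = 0.03874 h⁻¹.
Set 19.45·exp(−k·t) = 4.8 → t = ln(19.45/4.8)/k = 130000 s = 36.12 h.
Distance = v·t = 0.81·130000 = 105300 m = 105.3 km.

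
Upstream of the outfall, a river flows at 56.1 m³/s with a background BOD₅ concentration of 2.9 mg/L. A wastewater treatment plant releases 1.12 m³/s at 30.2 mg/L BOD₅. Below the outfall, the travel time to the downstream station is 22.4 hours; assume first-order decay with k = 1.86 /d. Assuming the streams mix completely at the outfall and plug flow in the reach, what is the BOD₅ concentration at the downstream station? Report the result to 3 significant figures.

0.605 mg/L

Mixed concentration C = ΣQC/ΣQ = (56.10·2.900 + 1.120·30.20) / 57.22 = 196.5/57.22 = 3.434 mg/L.
After decay, C = 3.434 × e^(−kt) = 3.434 × 0.1762 = 0.6052 mg/L.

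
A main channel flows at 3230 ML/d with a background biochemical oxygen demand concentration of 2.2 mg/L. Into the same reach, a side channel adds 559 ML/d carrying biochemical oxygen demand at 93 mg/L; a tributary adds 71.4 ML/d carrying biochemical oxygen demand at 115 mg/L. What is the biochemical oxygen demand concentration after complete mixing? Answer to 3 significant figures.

After mixing, C = (3230·2.200 + 559.0·93.00 + 71.40·115.0) / 3860 = 67300/3860 = 17.43 mg/L.

17.4 mg/L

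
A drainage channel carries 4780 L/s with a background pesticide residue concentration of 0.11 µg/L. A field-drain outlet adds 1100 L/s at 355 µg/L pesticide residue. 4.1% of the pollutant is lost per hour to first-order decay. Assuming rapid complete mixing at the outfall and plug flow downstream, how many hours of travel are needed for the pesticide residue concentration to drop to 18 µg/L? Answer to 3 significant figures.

After mixing, C = (4780·0.1100 + 1100·355.0) / 5880 = 391000/5880 = 66.50 µg/L.
4.1%/h lost → k = −ln(1 − 0.041) = 0.04186 h⁻¹.
66.50·exp(−k·t) = 18 → t = ln(66.50/18)/k = 112400 s = 31.22 h.

31.2 h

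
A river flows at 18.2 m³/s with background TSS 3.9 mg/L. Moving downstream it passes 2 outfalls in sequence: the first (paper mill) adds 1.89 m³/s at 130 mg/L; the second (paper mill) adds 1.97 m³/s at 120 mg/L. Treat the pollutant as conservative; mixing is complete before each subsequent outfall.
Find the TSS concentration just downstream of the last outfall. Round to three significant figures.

25.1 mg/L

Outfall 1: combined Q = 20.09 m³/s; C = (18.20·3.900 + 1.890·130.0)/20.09 = 15.76 mg/L.
Outfall 2: combined Q = 22.06 m³/s; C = (20.09·15.76 + 1.970·120.0)/22.06 = 25.07 mg/L.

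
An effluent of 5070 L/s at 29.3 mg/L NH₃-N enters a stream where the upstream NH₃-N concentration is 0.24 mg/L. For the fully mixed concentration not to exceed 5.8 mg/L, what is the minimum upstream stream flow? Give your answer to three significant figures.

21400 L/s

Set C_mix = 5.8: (Q·0.2400 + 5070·29.30) / (Q + 5070) = 5.8
→ Q = 5070·(29.30 − 5.8)/(5.8 − 0.2400) = 21430 L/s.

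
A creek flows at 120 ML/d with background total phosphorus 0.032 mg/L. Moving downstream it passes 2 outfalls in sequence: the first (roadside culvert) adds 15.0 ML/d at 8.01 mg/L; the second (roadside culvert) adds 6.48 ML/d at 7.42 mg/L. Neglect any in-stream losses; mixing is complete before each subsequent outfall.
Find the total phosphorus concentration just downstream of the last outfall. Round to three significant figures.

Outfall 1: combined Q = 135.0 ML/d; C = (120.0·0.03200 + 15.00·8.010)/135.0 = 0.9184 mg/L.
Outfall 2: combined Q = 141.5 ML/d; C = (135.0·0.9184 + 6.480·7.420)/141.5 = 1.216 mg/L.

1.22 mg/L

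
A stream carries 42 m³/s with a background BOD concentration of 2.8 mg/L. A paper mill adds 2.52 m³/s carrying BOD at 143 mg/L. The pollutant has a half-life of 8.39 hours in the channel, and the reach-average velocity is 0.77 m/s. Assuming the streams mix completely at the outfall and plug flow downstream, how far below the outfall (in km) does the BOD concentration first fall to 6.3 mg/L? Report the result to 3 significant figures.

17.9 km

Flow-weighted average: C = (42.00·2.800 + 2.520·143.0) / 44.52 = 478.0/44.52 = 10.74 mg/L.
Half-life 8.39 h → k = ln 2 / 8.39 = 0.08262 h⁻¹ = 1.983 d⁻¹.
Set 10.74·exp(−k·t) = 6.3 → t = ln(10.74/6.3)/k = 23230 s = 6.452 h.
Distance = v·t = 0.77·23230 = 17880 m = 17.88 km.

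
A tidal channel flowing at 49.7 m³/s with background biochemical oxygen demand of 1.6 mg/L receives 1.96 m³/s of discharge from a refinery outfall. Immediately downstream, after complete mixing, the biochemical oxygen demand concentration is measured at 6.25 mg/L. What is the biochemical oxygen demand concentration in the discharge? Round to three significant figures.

124 mg/L

Mass balance: 49.70·1.600 + 1.960·Cₑ = 51.66·6.250
→ Cₑ = (51.66·6.250 − 49.70·1.600) / 1.960 = 124.2 mg/L.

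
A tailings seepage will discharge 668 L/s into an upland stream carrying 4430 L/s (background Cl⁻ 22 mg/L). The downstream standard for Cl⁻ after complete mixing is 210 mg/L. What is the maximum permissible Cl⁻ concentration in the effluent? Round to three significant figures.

At the limit, (Qr·Cr + Qe·Cₑ)/(Qr + Qe) = 210:
Cₑ = (5098·210 − 4430·22.00) / 668.0 = 1457 mg/L.

1460 mg/L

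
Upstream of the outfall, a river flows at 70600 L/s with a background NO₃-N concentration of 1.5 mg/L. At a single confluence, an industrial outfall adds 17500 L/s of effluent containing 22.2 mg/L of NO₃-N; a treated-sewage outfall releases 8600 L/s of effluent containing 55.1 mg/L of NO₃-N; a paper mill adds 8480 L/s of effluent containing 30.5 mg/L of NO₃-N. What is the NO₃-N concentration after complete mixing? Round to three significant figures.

After mixing, C = (70600·1.500 + 17500·22.20 + 8600·55.10 + 8480·30.50) / 105200 = 1227000/105200 = 11.66 mg/L.

11.7 mg/L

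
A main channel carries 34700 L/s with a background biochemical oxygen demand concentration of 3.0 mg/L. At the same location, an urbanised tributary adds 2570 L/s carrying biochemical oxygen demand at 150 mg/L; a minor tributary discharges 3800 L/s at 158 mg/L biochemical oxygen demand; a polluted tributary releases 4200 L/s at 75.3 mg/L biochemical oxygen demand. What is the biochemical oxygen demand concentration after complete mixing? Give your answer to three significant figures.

31.1 mg/L

Flow-weighted average: C = (34700·3.000 + 2570·150.0 + 3800·158.0 + 4200·75.30) / 45270 = 1406000/45270 = 31.06 mg/L.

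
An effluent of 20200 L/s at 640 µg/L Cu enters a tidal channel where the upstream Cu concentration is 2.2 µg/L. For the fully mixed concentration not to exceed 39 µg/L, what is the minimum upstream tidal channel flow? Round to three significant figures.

Set C_mix = 39: (Q·2.200 + 20200·640.0) / (Q + 20200) = 39
→ Q = 20200·(640.0 − 39)/(39 − 2.200) = 329900 L/s.

330000 L/s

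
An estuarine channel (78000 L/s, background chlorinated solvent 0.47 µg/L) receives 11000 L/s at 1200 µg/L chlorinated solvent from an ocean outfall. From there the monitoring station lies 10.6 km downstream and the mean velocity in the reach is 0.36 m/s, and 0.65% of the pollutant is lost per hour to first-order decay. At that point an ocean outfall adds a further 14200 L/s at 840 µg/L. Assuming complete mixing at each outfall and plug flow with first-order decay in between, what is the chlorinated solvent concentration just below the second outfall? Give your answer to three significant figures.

237 µg/L

Mixed concentration C = ΣQC/ΣQ = (78000·0.4700 + 11000·1200) / 89000 = 13240000/89000 = 148.7 µg/L; combined flow 89000 L/s.
Travel time t = 10.6·1000 / 0.36 = 29440 s = 8.179 h.
0.65%/h lost → k = −ln(1 − 0.0065) = 0.006521 h⁻¹.
Decay over the reach: 148.7·exp(−kt) = 148.7·0.9481 = 141.0 µg/L.
At the second outfall, C = (89000·141.0 + 14200·840.0) / (89000 + 14200) = 237.2 µg/L.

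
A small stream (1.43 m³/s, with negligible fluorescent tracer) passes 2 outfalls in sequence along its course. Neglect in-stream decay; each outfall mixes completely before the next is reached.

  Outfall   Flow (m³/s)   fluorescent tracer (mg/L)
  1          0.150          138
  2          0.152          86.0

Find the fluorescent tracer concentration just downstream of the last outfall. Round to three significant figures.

19.5 mg/L

Below outfall 1: Q → 1.580 m³/s, C = (1.430·0 + 0.1500·138.0)/1.580 = 13.10 mg/L.
Below outfall 2: Q → 1.732 m³/s, C = (1.580·13.10 + 0.1520·86.00)/1.732 = 19.50 mg/L.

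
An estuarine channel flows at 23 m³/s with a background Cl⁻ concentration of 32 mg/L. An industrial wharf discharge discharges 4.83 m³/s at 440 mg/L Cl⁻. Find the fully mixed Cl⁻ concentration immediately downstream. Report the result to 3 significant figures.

103 mg/L

Flow-weighted average: C = (23.00·32.00 + 4.830·440.0) / 27.83 = 2861/27.83 = 102.8 mg/L.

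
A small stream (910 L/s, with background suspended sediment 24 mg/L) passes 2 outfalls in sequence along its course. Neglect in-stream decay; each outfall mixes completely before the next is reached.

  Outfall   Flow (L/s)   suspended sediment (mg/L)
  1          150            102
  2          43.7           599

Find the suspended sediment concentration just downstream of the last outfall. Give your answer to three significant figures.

57.4 mg/L

Outfall 1: combined Q = 1060 L/s; C = (910.0·24.00 + 150.0·102.0)/1060 = 35.04 mg/L.
Outfall 2: combined Q = 1104 L/s; C = (1060·35.04 + 43.70·599.0)/1104 = 57.37 mg/L.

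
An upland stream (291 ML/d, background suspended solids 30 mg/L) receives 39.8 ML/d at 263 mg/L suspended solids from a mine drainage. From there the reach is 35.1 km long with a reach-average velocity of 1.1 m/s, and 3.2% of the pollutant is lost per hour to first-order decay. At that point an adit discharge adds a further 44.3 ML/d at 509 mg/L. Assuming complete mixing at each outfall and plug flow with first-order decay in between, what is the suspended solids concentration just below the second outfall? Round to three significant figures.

98.5 mg/L

Mass balance: C = (291.0·30.00 + 39.80·263.0) / 330.8 = 19200/330.8 = 58.03 mg/L; combined flow 330.8 ML/d.
Travel time t = 35.1·1000 / 1.1 = 31910 s = 8.864 h.
3.2%/h lost → k = −ln(1 − 0.032) = 0.03252 h⁻¹.
Applying C = C₀e^(−kt): 58.03 × 0.7496 = 43.50 mg/L.
Second outfall: C = (330.8·43.50 + 44.30·509.0)/375.1 = 98.48 mg/L.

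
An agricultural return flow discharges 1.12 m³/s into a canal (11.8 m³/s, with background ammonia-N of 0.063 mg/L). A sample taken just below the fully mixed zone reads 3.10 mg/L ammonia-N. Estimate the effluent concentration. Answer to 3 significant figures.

Mass balance: 11.80·0.06300 + 1.120·Cₑ = 12.92·3.100
→ Cₑ = (12.92·3.100 − 11.80·0.06300) / 1.120 = 35.10 mg/L.

35.1 mg/L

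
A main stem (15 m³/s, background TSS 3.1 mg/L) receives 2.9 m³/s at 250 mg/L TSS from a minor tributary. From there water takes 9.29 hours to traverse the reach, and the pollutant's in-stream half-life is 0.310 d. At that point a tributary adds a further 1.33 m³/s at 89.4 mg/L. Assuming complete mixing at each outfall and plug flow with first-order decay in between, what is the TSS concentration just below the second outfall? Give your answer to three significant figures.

23.1 mg/L

After mixing, C = (15.00·3.100 + 2.900·250.0) / 17.90 = 771.5/17.90 = 43.10 mg/L; combined flow 17.90 m³/s.
Half-life 0.310 d → k = ln 2 / 0.310 = 2.236 d⁻¹.
Decay over the reach: 43.10·exp(−kt) = 43.10·0.4208 = 18.14 mg/L.
At the second outfall, C = (17.90·18.14 + 1.330·89.40) / (17.90 + 1.330) = 23.07 mg/L.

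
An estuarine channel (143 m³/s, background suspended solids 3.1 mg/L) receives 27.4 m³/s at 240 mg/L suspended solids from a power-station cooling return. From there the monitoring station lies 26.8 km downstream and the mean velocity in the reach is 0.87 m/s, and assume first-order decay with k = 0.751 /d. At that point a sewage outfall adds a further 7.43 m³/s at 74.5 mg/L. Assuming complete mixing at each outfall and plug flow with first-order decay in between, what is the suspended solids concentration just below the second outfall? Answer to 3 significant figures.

33.3 mg/L

Mixed concentration C = ΣQC/ΣQ = (143.0·3.100 + 27.40·240.0) / 170.4 = 7019/170.4 = 41.19 mg/L; combined flow 170.4 m³/s.
Travel time t = 26.8·1000 / 0.87 = 30800 s = 8.557 h.
First-order decay: C = 41.19·exp(−k·t) = 41.19·0.7651 = 31.52 mg/L.
Second outfall: C = (170.4·31.52 + 7.430·74.50)/177.8 = 33.31 mg/L.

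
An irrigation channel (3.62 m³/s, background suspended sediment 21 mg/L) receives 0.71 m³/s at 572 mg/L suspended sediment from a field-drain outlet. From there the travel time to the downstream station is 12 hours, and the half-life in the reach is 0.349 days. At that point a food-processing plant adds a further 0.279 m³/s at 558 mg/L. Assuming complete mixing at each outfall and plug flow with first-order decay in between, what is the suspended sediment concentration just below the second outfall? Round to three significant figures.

72.5 mg/L

Flow-weighted average: C = (3.620·21.00 + 0.7100·572.0) / 4.330 = 482.1/4.330 = 111.3 mg/L; combined flow 4.330 m³/s.
Half-life 0.349 d → k = ln 2 / 0.349 = 1.986 d⁻¹.
First-order decay: C = 111.3·exp(−k·t) = 111.3·0.3704 = 41.25 mg/L.
At the second outfall, C = (4.330·41.25 + 0.2790·558.0) / (4.330 + 0.2790) = 72.53 mg/L.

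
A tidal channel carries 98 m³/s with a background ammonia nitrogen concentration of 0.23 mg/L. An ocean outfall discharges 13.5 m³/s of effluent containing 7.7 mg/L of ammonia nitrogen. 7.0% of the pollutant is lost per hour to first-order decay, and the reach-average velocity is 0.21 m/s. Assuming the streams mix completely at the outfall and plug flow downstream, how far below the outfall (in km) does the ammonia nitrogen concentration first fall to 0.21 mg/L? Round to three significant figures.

17.6 km

Flow-weighted average: C = (98.00·0.2300 + 13.50·7.700) / 111.5 = 126.5/111.5 = 1.134 mg/L.
7.0%/h lost → k = −ln(1 − 0.07) = 0.07257 h⁻¹.
Set 1.134·exp(−k·t) = 0.21 → t = ln(1.134/0.21)/k = 83680 s = 23.24 h.
Distance = v·t = 0.21·83680 = 17570 m = 17.57 km.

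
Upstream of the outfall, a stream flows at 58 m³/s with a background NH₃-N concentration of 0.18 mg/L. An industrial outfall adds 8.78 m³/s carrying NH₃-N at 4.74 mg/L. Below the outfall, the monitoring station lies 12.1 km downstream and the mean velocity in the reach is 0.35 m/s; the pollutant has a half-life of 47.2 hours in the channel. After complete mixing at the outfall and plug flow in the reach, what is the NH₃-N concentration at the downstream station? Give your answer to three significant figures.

0.677 mg/L

After mixing, C = (58.00·0.1800 + 8.780·4.740) / 66.78 = 52.06/66.78 = 0.7795 mg/L.
Travel time t = 12.1·1000 / 0.35 = 34570 s = 9.603 h.
Half-life 47.2 h → k = ln 2 / 47.2 = 0.01469 h⁻¹ = 0.3524 d⁻¹.
After decay, C = 0.7795 × e^(−kt) = 0.7795 × 0.8685 = 0.6770 mg/L.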